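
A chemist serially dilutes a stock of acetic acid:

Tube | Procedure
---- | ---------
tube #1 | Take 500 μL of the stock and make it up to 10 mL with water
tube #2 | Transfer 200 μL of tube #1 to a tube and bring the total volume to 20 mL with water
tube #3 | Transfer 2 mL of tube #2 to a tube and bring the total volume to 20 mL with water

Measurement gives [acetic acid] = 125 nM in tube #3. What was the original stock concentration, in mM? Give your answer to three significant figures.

2.50 mM

Step 1: 500 μL brought to 10 mL → factor 10000/500 = 20
Step 2: 200 μL brought to 20 mL → factor 20000/200 = 100
Step 3: 2 mL brought to 20 mL → factor 20/2 = 10
Overall dilution factor = 20 × 100 × 10 = 20000
Stock = 125 nM × 20000 = 2.500 × 10^6 nM = 2.50 mM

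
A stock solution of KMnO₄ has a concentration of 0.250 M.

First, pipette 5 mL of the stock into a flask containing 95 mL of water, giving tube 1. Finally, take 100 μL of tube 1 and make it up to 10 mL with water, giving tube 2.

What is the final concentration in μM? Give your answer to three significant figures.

125 μM

Step 1: 5 mL + 95 mL = 100 mL total → factor 100/5 = 20
Step 2: 100 μL brought to 10 mL → factor 10000/100 = 100
Overall dilution factor = 20 × 100 = 2000
Final = 0.250 M / 2000 = 0.0001250 M = 125 μM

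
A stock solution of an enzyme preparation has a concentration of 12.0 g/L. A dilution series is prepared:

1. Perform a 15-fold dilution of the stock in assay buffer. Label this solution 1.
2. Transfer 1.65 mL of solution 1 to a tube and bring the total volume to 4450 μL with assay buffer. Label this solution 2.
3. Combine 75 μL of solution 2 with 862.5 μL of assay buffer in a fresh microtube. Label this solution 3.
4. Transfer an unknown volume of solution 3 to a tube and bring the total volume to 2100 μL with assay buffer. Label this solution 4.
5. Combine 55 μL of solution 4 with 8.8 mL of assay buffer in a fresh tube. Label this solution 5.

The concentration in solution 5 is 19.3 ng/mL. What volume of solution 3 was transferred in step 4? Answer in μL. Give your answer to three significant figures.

Step 1: 15-fold → factor 15
Step 2: 1.65 mL brought to 4450 μL → factor 4.45/1.65 = 2.697
Step 3: 75 μL + 862.5 μL = 937.5 μL total → factor 937.5/75 = 12.5
Step 4: v brought to 2100 μL → factor = 2100 μL/v
Step 5: 55 μL + 8.8 mL = 8855 μL total → factor 8855/55 = 161
Product of known-step factors = 81415
Overall factor = 12.0 g/L / (19.3 ng/mL) = 6.2176 × 10^5
Step-4 factor = 6.2176 × 10^5 / 81415 = 7.637
v = 2100 μL / 7.637 = 275 μL

275 μL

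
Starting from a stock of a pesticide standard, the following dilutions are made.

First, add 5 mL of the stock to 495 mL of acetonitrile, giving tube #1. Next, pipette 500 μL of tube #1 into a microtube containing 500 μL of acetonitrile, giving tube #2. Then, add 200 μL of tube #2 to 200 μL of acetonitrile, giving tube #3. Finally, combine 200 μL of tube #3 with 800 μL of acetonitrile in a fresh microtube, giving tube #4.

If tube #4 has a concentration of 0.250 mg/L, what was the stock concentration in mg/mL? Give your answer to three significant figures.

Step 1: 5 mL + 495 mL = 500 mL total → factor 500/5 = 100
Step 2: 500 μL + 500 μL = 1000 μL total → factor 1000/500 = 2
Step 3: 200 μL + 200 μL = 400 μL total → factor 400/200 = 2
Step 4: 200 μL + 800 μL = 1000 μL total → factor 1000/200 = 5
Overall dilution factor = 100 × 2 × 2 × 5 = 2000
Stock = 0.250 mg/L × 2000 = 500.0 mg/L = 0.500 mg/mL

0.500 mg/mL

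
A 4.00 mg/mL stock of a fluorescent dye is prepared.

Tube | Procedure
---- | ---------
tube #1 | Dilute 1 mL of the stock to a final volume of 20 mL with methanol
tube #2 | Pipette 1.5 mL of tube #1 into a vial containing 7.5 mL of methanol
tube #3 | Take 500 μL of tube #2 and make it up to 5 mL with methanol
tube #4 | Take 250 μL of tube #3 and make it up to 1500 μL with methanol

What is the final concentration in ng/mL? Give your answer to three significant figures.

556 ng/mL

Step 1: 1 mL brought to 20 mL → factor 20/1 = 20
Step 2: 1.5 mL + 7.5 mL = 9 mL total → factor 9/1.5 = 6
Step 3: 500 μL brought to 5 mL → factor 5000/500 = 10
Step 4: 250 μL brought to 1500 μL → factor 1500/250 = 6
Overall dilution factor = 20 × 6 × 10 × 6 = 7200
Final = 4.00 mg/mL / 7200 = 0.0005556 mg/mL = 556 ng/mL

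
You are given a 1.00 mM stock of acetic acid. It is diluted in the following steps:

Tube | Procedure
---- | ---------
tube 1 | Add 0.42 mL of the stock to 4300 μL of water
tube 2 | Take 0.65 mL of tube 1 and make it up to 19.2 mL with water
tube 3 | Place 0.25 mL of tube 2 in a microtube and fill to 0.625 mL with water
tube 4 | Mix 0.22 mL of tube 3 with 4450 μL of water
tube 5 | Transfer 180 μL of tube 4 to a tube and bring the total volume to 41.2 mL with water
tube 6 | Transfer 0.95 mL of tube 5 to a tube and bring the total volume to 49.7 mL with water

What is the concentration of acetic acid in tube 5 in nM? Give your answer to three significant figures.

0.248 nM

Step 1: 0.42 mL + 4300 μL = 4.72 mL total → factor 4.72/0.42 = 11.238
Step 2: 0.65 mL brought to 19.2 mL → factor 19.2/0.65 = 29.538
Step 3: 0.25 mL brought to 0.625 mL → factor 0.625/0.25 = 2.5
Step 4: 0.22 mL + 4450 μL = 4.67 mL total → factor 4.67/0.22 = 21.227
Step 5: 180 μL brought to 41.2 mL → factor 41200/180 = 228.89
Dilution factor through tube 5 = 11.238 × 29.538 × 2.5 × 21.227 × 228.89 = 4.0322 × 10^6
[tube 5] = 1.00 mM / 4.0322 × 10^6 = 2.480 × 10^-7 mM = 0.248 nM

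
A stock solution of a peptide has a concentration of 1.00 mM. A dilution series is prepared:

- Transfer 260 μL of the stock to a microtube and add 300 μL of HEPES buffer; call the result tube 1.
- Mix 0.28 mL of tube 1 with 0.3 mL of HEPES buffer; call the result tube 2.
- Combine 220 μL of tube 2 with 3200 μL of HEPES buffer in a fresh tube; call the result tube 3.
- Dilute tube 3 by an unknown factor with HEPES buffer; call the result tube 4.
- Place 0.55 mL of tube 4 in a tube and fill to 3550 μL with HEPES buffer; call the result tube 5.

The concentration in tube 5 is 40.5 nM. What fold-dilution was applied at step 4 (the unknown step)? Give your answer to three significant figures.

Step 1: 260 μL + 300 μL = 560 μL total → factor 560/260 = 2.1538
Step 2: 0.28 mL + 0.3 mL = 0.58 mL total → factor 0.58/0.28 = 2.0714
Step 3: 220 μL + 3200 μL = 3420 μL total → factor 3420/220 = 15.545
Step 4: unknown factor x
Step 5: 0.55 mL brought to 3550 μL → factor 3.55/0.55 = 6.4545
Product of known-step factors = 447.67
Overall factor = 1.00 mM / (40.5 nM) = 24691
x = 24691 / 447.67 = 55.2

55.2-fold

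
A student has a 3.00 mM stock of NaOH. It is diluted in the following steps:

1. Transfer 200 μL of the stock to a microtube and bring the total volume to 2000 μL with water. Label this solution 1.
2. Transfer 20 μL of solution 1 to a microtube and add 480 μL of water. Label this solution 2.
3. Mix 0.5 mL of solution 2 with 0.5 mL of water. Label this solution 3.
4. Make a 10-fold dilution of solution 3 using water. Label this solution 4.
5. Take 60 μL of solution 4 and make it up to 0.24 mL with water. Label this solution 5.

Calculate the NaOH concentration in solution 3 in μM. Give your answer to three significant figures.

6.00 μM

Step 1: 200 μL brought to 2000 μL → factor 2000/200 = 10
Step 2: 20 μL + 480 μL = 500 μL total → factor 500/20 = 25
Step 3: 0.5 mL + 0.5 mL = 1 mL total → factor 1/0.5 = 2
Dilution factor through solution 3 = 10 × 25 × 2 = 500
[solution 3] = 3.00 mM / 500 = 0.006000 mM = 6.00 μM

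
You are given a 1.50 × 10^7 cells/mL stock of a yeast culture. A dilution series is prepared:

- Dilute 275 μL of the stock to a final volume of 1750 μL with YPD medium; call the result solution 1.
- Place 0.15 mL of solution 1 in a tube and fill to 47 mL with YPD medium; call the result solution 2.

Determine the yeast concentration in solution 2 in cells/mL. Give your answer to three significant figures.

Step 1: 275 μL brought to 1750 μL → factor 1750/275 = 6.3636
Step 2: 0.15 mL brought to 47 mL → factor 47/0.15 = 313.33
Overall dilution factor = 6.3636 × 313.33 = 1993.9
Final = 1.50 × 10^7 cells/mL / 1993.9 = 7.52 × 10^3 cells/mL

7.52 × 10^3 cells/mL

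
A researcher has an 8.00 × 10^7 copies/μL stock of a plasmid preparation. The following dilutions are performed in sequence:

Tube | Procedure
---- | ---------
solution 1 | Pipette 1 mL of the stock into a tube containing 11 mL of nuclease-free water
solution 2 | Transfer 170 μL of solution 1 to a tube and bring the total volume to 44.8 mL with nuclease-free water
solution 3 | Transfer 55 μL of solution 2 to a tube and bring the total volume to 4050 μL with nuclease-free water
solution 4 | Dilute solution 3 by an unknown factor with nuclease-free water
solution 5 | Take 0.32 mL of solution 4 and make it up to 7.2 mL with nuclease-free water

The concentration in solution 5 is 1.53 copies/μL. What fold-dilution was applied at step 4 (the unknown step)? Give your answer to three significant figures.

9.98-fold

Step 1: 1 mL + 11 mL = 12 mL total → factor 12/1 = 12
Step 2: 170 μL brought to 44.8 mL → factor 44800/170 = 263.53
Step 3: 55 μL brought to 4050 μL → factor 4050/55 = 73.636
Step 4: unknown factor x
Step 5: 0.32 mL brought to 7.2 mL → factor 7.2/0.32 = 22.5
Product of known-step factors = 5.2394 × 10^6
Overall factor = 8.00 × 10^7 copies/μL / (1.53 copies/μL) = 5.2288 × 10^7
x = 5.2288 × 10^7 / 5.2394 × 10^6 = 9.98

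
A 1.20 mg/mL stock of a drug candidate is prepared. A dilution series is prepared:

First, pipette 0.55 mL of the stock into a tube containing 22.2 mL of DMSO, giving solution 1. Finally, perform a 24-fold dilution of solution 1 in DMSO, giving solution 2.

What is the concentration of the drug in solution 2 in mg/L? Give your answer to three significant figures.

1.21 mg/L

Step 1: 0.55 mL + 22.2 mL = 22.75 mL total → factor 22.75/0.55 = 41.364
Step 2: 24-fold → factor 24
Overall dilution factor = 41.364 × 24 = 992.73
Final = 1.20 mg/mL / 992.73 = 0.001209 mg/mL = 1.21 mg/L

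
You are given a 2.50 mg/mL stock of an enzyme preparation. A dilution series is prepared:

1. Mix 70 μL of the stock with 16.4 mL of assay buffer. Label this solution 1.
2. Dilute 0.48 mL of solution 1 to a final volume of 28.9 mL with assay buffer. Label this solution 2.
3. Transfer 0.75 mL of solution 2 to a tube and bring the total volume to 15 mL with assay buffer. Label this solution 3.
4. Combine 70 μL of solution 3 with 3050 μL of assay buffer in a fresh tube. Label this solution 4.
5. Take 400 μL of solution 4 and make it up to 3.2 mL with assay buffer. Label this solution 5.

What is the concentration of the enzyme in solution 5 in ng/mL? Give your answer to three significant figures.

0.0247 ng/mL

Step 1: 70 μL + 16.4 mL = 16470 μL total → factor 16470/70 = 235.29
Step 2: 0.48 mL brought to 28.9 mL → factor 28.9/0.48 = 60.208
Step 3: 0.75 mL brought to 15 mL → factor 15/0.75 = 20
Step 4: 70 μL + 3050 μL = 3120 μL total → factor 3120/70 = 44.571
Step 5: 400 μL brought to 3.2 mL → factor 3200/400 = 8
Overall dilution factor = 235.29 × 60.208 × 20 × 44.571 × 8 = 1.0102 × 10^8
Final = 2.50 mg/mL / 1.0102 × 10^8 = 2.475 × 10^-8 mg/mL = 0.0247 ng/mL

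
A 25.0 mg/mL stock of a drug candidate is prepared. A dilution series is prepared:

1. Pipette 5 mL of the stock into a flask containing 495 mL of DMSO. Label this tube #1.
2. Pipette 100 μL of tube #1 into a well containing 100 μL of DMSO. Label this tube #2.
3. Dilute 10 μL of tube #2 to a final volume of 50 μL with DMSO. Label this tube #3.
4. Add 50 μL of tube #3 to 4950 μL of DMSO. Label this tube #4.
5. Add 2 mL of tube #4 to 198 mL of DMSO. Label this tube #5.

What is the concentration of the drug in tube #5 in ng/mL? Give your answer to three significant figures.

2.50 ng/mL

Step 1: 5 mL + 495 mL = 500 mL total → factor 500/5 = 100
Step 2: 100 μL + 100 μL = 200 μL total → factor 200/100 = 2
Step 3: 10 μL brought to 50 μL → factor 50/10 = 5
Step 4: 50 μL + 4950 μL = 5000 μL total → factor 5000/50 = 100
Step 5: 2 mL + 198 mL = 200 mL total → factor 200/2 = 100
Overall dilution factor = 100 × 2 × 5 × 100 × 100 = 1 × 10^7
Final = 25.0 mg/mL / 1 × 10^7 = 2.500 × 10^-6 mg/mL = 2.50 ng/mL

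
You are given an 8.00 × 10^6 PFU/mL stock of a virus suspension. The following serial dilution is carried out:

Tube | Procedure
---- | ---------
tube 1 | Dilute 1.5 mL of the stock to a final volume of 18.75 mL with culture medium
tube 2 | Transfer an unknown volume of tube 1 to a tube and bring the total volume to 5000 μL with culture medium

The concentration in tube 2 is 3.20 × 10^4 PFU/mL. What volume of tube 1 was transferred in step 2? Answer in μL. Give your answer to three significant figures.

Step 1: 1.5 mL brought to 18.75 mL → factor 18.75/1.5 = 12.5
Step 2: v brought to 5000 μL → factor = 5000 μL/v
Product of known-step factors = 12.5
Overall factor = 8.00 × 10^6 PFU/mL / (3.20 × 10^4 PFU/mL) = 250
Step-2 factor = 250 / 12.5 = 20
v = 5000 μL / 20 = 250 μL

250 μL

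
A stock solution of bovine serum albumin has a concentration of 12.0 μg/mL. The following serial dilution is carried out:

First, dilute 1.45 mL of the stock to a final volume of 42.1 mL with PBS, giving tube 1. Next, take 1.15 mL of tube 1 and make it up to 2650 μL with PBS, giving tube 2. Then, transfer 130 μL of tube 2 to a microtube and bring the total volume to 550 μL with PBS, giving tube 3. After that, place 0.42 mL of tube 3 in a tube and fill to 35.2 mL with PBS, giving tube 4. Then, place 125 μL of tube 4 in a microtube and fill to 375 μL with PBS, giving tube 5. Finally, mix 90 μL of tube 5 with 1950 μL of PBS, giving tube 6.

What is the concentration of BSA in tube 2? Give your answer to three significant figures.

0.179 μg/mL

Step 1: 1.45 mL brought to 42.1 mL → factor 42.1/1.45 = 29.034
Step 2: 1.15 mL brought to 2650 μL → factor 2.65/1.15 = 2.3043
Dilution factor through tube 2 = 29.034 × 2.3043 = 66.906
[tube 2] = 12.0 μg/mL / 66.906 = 0.179 μg/mL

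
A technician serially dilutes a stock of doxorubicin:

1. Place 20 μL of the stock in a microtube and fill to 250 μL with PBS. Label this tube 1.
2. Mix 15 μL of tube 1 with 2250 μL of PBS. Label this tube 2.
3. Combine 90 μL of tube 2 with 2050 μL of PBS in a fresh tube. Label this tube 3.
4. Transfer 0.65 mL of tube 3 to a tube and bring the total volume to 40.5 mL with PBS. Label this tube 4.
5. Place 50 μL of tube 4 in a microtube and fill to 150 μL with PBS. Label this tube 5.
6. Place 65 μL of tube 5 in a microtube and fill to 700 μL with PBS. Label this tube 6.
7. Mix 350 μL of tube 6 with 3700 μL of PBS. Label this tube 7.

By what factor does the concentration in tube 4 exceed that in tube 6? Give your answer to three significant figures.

32.3

Step 1: 20 μL brought to 250 μL → factor 250/20 = 12.5
Step 2: 15 μL + 2250 μL = 2265 μL total → factor 2265/15 = 151
Step 3: 90 μL + 2050 μL = 2140 μL total → factor 2140/90 = 23.778
Step 4: 0.65 mL brought to 40.5 mL → factor 40.5/0.65 = 62.308
Step 5: 50 μL brought to 150 μL → factor 150/50 = 3
Step 6: 65 μL brought to 700 μL → factor 700/65 = 10.769
Dilution factor to tube 4 = 2.7964 × 10^6; to tube 6 = 9.0345 × 10^7
[tube 4]/[tube 6] = (factor to tube 6)/(factor to tube 4) = 9.0345 × 10^7/2.7964 × 10^6 = 32.3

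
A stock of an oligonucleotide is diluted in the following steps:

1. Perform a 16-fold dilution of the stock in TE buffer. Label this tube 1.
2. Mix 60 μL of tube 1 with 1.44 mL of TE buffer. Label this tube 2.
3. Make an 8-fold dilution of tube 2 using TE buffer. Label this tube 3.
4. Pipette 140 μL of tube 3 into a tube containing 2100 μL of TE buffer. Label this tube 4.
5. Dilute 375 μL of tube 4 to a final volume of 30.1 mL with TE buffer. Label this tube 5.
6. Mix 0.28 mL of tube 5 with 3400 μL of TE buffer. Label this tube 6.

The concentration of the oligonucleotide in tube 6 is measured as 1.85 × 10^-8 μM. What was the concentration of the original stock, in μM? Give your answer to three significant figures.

Step 1: 16-fold → factor 16
Step 2: 60 μL + 1.44 mL = 1500 μL total → factor 1500/60 = 25
Step 3: 8-fold → factor 8
Step 4: 140 μL + 2100 μL = 2240 μL total → factor 2240/140 = 16
Step 5: 375 μL brought to 30.1 mL → factor 30100/375 = 80.267
Step 6: 0.28 mL + 3400 μL = 3.68 mL total → factor 3.68/0.28 = 13.143
Overall dilution factor = 16 × 25 × 8 × 16 × 80.267 × 13.143 = 5.4013 × 10^7
Stock = 1.85 × 10^-8 μM × 5.4013 × 10^7 = 0.999 μM

0.999 μM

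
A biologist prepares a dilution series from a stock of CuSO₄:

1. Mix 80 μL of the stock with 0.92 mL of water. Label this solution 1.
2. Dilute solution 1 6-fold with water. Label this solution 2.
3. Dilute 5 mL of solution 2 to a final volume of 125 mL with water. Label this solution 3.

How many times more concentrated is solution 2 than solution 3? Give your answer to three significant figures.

25.0

Step 1: 80 μL + 0.92 mL = 1000 μL total → factor 1000/80 = 12.5
Step 2: 6-fold → factor 6
Step 3: 5 mL brought to 125 mL → factor 125/5 = 25
Dilution factor to solution 2 = 75; to solution 3 = 1875
[solution 2]/[solution 3] = (factor to solution 3)/(factor to solution 2) = 1875/75 = 25.0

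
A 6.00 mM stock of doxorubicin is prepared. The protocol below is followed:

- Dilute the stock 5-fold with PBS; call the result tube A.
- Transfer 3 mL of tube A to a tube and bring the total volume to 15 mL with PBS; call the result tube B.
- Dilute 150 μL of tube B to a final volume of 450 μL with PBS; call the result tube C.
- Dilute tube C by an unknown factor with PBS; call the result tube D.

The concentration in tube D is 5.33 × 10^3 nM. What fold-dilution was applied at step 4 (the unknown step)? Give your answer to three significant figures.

Step 1: 5-fold → factor 5
Step 2: 3 mL brought to 15 mL → factor 15/3 = 5
Step 3: 150 μL brought to 450 μL → factor 450/150 = 3
Step 4: unknown factor x
Product of known-step factors = 75
Overall factor = 6.00 mM / (5.33 × 10^3 nM) = 1125.7
x = 1125.7 / 75 = 15.0

15.0-fold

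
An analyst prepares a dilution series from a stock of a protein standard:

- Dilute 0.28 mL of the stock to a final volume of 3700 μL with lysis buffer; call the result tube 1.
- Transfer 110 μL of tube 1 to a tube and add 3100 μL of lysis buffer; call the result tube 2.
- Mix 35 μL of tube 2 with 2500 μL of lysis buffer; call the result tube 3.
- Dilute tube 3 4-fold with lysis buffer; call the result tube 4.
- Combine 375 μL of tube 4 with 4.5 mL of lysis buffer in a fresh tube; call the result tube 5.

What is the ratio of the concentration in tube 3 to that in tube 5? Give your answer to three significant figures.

52.0

Step 1: 0.28 mL brought to 3700 μL → factor 3.7/0.28 = 13.214
Step 2: 110 μL + 3100 μL = 3210 μL total → factor 3210/110 = 29.182
Step 3: 35 μL + 2500 μL = 2535 μL total → factor 2535/35 = 72.429
Step 4: 4-fold → factor 4
Step 5: 375 μL + 4.5 mL = 4875 μL total → factor 4875/375 = 13
Dilution factor to tube 3 = 27930; to tube 5 = 1.4523 × 10^6
[tube 3]/[tube 5] = (factor to tube 5)/(factor to tube 3) = 1.4523 × 10^6/27930 = 52.0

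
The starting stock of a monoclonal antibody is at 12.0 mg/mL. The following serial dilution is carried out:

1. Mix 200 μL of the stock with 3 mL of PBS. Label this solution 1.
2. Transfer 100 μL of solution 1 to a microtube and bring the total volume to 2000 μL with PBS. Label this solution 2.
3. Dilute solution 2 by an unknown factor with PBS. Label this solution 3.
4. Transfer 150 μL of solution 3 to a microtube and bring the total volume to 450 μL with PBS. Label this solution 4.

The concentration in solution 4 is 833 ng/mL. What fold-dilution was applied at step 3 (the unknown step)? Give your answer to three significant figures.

Step 1: 200 μL + 3 mL = 3200 μL total → factor 3200/200 = 16
Step 2: 100 μL brought to 2000 μL → factor 2000/100 = 20
Step 3: unknown factor x
Step 4: 150 μL brought to 450 μL → factor 450/150 = 3
Product of known-step factors = 960
Overall factor = 12.0 mg/mL / (833 ng/mL) = 14406
x = 14406 / 960 = 15.0

15.0-fold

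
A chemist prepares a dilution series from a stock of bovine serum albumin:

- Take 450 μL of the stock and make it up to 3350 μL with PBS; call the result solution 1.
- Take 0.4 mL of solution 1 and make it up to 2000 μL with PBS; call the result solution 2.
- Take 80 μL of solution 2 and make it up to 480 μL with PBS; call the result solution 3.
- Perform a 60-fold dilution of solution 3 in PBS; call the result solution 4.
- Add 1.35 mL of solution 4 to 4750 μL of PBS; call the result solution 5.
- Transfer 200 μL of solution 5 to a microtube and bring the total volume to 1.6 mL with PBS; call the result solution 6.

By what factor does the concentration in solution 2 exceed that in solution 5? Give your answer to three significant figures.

Step 1: 450 μL brought to 3350 μL → factor 3350/450 = 7.4444
Step 2: 0.4 mL brought to 2000 μL → factor 2/0.4 = 5
Step 3: 80 μL brought to 480 μL → factor 480/80 = 6
Step 4: 60-fold → factor 60
Step 5: 1.35 mL + 4750 μL = 6.1 mL total → factor 6.1/1.35 = 4.5185
Dilution factor to solution 2 = 37.222; to solution 5 = 60548
[solution 2]/[solution 5] = (factor to solution 5)/(factor to solution 2) = 60548/37.222 = 1.63 × 10^3

1.63 × 10^3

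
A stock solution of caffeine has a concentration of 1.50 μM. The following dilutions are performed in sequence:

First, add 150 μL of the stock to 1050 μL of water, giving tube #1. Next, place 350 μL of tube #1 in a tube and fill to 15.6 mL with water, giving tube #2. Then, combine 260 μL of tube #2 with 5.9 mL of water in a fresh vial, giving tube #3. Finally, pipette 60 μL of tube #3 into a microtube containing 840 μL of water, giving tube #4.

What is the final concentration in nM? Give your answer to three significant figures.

0.0118 nM

Step 1: 150 μL + 1050 μL = 1200 μL total → factor 1200/150 = 8
Step 2: 350 μL brought to 15.6 mL → factor 15600/350 = 44.571
Step 3: 260 μL + 5.9 mL = 6160 μL total → factor 6160/260 = 23.692
Step 4: 60 μL + 840 μL = 900 μL total → factor 900/60 = 15
Overall dilution factor = 8 × 44.571 × 23.692 × 15 = 1.2672 × 10^5
Final = 1.50 μM / 1.2672 × 10^5 = 1.184 × 10^-5 μM = 0.0118 nM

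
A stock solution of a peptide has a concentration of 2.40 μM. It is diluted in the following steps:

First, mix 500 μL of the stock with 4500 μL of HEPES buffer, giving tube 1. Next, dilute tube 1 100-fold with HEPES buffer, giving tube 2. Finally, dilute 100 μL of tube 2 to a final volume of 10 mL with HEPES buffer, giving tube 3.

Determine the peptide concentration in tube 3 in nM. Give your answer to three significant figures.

Step 1: 500 μL + 4500 μL = 5000 μL total → factor 5000/500 = 10
Step 2: 100-fold → factor 100
Step 3: 100 μL brought to 10 mL → factor 10000/100 = 100
Overall dilution factor = 10 × 100 × 100 = 1 × 10^5
Final = 2.40 μM / 1 × 10^5 = 2.400 × 10^-5 μM = 0.0240 nM

0.0240 nM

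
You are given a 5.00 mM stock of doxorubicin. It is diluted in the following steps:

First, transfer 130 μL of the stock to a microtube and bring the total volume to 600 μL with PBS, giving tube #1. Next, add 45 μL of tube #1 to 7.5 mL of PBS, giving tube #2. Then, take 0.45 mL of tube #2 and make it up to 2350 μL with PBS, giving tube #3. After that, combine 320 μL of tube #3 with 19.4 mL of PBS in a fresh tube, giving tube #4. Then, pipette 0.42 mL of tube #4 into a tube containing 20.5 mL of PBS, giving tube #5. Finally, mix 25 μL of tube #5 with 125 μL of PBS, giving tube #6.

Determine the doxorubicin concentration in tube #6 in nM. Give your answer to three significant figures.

Step 1: 130 μL brought to 600 μL → factor 600/130 = 4.6154
Step 2: 45 μL + 7.5 mL = 7545 μL total → factor 7545/45 = 167.67
Step 3: 0.45 mL brought to 2350 μL → factor 2.35/0.45 = 5.2222
Step 4: 320 μL + 19.4 mL = 19720 μL total → factor 19720/320 = 61.625
Step 5: 0.42 mL + 20.5 mL = 20.92 mL total → factor 20.92/0.42 = 49.81
Step 6: 25 μL + 125 μL = 150 μL total → factor 150/25 = 6
Overall dilution factor = 4.6154 × 167.67 × 5.2222 × 61.625 × 49.81 × 6 = 7.4427 × 10^7
Final = 5.00 mM / 7.4427 × 10^7 = 6.718 × 10^-8 mM = 0.0672 nM

0.0672 nM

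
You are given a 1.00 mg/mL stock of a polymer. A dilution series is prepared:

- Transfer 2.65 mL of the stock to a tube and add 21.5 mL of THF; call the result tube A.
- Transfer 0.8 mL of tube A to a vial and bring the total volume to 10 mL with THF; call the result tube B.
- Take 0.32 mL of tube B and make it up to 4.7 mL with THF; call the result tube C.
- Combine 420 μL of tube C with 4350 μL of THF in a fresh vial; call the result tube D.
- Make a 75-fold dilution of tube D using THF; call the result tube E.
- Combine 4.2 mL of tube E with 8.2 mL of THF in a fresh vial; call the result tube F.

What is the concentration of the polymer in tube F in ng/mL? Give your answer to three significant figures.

0.238 ng/mL

Step 1: 2.65 mL + 21.5 mL = 24.15 mL total → factor 24.15/2.65 = 9.1132
Step 2: 0.8 mL brought to 10 mL → factor 10/0.8 = 12.5
Step 3: 0.32 mL brought to 4.7 mL → factor 4.7/0.32 = 14.688
Step 4: 420 μL + 4350 μL = 4770 μL total → factor 4770/420 = 11.357
Step 5: 75-fold → factor 75
Step 6: 4.2 mL + 8.2 mL = 12.4 mL total → factor 12.4/4.2 = 2.9524
Overall dilution factor = 9.1132 × 12.5 × 14.688 × 11.357 × 75 × 2.9524 = 4.2076 × 10^6
Final = 1.00 mg/mL / 4.2076 × 10^6 = 2.377 × 10^-7 mg/mL = 0.238 ng/mL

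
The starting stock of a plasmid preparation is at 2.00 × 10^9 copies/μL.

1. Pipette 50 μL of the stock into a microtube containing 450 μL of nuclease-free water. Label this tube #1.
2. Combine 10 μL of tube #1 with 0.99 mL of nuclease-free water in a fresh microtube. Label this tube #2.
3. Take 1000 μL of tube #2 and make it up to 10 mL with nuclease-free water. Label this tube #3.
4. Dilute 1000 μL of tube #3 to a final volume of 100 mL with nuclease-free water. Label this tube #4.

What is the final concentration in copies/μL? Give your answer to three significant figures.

Step 1: 50 μL + 450 μL = 500 μL total → factor 500/50 = 10
Step 2: 10 μL + 0.99 mL = 1000 μL total → factor 1000/10 = 100
Step 3: 1000 μL brought to 10 mL → factor 10000/1000 = 10
Step 4: 1000 μL brought to 100 mL → factor 1 × 10^5/1000 = 100
Overall dilution factor = 10 × 100 × 10 × 100 = 1 × 10^6
Final = 2.00 × 10^9 copies/μL / 1 × 10^6 = 2.00 × 10^3 copies/μL

2.00 × 10^3 copies/μL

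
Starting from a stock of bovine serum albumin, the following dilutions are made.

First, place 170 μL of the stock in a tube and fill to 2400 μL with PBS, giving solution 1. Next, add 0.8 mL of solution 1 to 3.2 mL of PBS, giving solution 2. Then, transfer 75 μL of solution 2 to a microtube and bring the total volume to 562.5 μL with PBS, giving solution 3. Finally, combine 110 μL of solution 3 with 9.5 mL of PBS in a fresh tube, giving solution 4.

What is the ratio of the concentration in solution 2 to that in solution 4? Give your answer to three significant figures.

Step 1: 170 μL brought to 2400 μL → factor 2400/170 = 14.118
Step 2: 0.8 mL + 3.2 mL = 4 mL total → factor 4/0.8 = 5
Step 3: 75 μL brought to 562.5 μL → factor 562.5/75 = 7.5
Step 4: 110 μL + 9.5 mL = 9610 μL total → factor 9610/110 = 87.364
Dilution factor to solution 2 = 70.588; to solution 4 = 46251
[solution 2]/[solution 4] = (factor to solution 4)/(factor to solution 2) = 46251/70.588 = 655

655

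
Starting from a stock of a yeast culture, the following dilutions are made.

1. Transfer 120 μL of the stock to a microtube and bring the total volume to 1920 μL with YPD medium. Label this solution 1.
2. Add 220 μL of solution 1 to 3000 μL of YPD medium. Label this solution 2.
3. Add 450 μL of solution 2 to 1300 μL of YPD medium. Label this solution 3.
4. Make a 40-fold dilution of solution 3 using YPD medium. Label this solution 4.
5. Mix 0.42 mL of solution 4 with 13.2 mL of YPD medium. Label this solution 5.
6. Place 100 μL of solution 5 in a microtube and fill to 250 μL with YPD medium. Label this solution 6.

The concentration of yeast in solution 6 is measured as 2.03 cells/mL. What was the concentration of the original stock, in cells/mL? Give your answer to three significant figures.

Step 1: 120 μL brought to 1920 μL → factor 1920/120 = 16
Step 2: 220 μL + 3000 μL = 3220 μL total → factor 3220/220 = 14.636
Step 3: 450 μL + 1300 μL = 1750 μL total → factor 1750/450 = 3.8889
Step 4: 40-fold → factor 40
Step 5: 0.42 mL + 13.2 mL = 13.62 mL total → factor 13.62/0.42 = 32.429
Step 6: 100 μL brought to 250 μL → factor 250/100 = 2.5
Overall dilution factor = 16 × 14.636 × 3.8889 × 40 × 32.429 × 2.5 = 2.9533 × 10^6
Stock = 2.03 cells/mL × 2.9533 × 10^6 = 6.00 × 10^6 cells/mL

6.00 × 10^6 cells/mL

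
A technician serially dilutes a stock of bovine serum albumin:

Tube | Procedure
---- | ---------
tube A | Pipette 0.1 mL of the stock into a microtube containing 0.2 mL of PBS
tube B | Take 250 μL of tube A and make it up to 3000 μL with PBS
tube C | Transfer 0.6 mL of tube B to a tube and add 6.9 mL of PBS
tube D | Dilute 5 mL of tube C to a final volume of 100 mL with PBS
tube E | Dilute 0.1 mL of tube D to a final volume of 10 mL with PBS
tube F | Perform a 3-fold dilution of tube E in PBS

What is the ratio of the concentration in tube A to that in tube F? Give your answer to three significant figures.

Step 1: 0.1 mL + 0.2 mL = 0.3 mL total → factor 0.3/0.1 = 3
Step 2: 250 μL brought to 3000 μL → factor 3000/250 = 12
Step 3: 0.6 mL + 6.9 mL = 7.5 mL total → factor 7.5/0.6 = 12.5
Step 4: 5 mL brought to 100 mL → factor 100/5 = 20
Step 5: 0.1 mL brought to 10 mL → factor 10/0.1 = 100
Step 6: 3-fold → factor 3
Dilution factor to tube A = 3; to tube F = 2.7 × 10^6
[tube A]/[tube F] = (factor to tube F)/(factor to tube A) = 2.7 × 10^6/3 = 9.00 × 10^5

9.00 × 10^5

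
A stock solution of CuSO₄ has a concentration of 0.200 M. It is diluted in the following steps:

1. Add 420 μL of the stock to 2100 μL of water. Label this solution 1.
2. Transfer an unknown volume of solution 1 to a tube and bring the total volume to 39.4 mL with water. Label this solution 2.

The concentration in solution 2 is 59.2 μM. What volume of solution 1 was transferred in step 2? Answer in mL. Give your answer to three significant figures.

Step 1: 420 μL + 2100 μL = 2520 μL total → factor 2520/420 = 6
Step 2: v brought to 39.4 mL → factor = 39.4 mL/v
Product of known-step factors = 6
Overall factor = 0.200 M / (59.2 μM) = 3378.4
Step-2 factor = 3378.4 / 6 = 563.06
v = 39.4 mL / 563.06 = 0.0700 mL

0.0700 mL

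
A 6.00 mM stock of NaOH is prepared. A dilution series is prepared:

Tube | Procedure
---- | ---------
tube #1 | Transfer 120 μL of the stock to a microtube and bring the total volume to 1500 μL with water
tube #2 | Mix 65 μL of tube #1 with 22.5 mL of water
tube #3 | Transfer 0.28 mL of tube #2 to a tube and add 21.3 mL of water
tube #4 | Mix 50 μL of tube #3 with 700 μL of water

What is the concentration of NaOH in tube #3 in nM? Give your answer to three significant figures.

Step 1: 120 μL brought to 1500 μL → factor 1500/120 = 12.5
Step 2: 65 μL + 22.5 mL = 22565 μL total → factor 22565/65 = 347.15
Step 3: 0.28 mL + 21.3 mL = 21.58 mL total → factor 21.58/0.28 = 77.071
Dilution factor through tube #3 = 12.5 × 347.15 × 77.071 = 3.3445 × 10^5
[tube #3] = 6.00 mM / 3.3445 × 10^5 = 1.794 × 10^-5 mM = 17.9 nM

17.9 nM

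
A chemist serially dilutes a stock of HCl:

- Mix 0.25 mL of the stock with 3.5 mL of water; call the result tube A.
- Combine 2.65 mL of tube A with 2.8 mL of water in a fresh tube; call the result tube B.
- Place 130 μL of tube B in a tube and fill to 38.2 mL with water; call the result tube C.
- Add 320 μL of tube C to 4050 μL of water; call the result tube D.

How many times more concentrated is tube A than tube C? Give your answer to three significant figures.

604

Step 1: 0.25 mL + 3.5 mL = 3.75 mL total → factor 3.75/0.25 = 15
Step 2: 2.65 mL + 2.8 mL = 5.45 mL total → factor 5.45/2.65 = 2.0566
Step 3: 130 μL brought to 38.2 mL → factor 38200/130 = 293.85
Dilution factor to tube A = 15; to tube C = 9064.9
[tube A]/[tube C] = (factor to tube C)/(factor to tube A) = 9064.9/15 = 604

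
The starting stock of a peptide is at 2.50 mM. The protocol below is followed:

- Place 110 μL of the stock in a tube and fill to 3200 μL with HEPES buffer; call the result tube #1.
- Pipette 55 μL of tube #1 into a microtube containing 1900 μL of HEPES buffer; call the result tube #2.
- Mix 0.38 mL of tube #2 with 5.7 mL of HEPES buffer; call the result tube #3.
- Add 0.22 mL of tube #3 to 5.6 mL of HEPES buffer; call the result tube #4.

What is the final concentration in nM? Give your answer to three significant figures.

Step 1: 110 μL brought to 3200 μL → factor 3200/110 = 29.091
Step 2: 55 μL + 1900 μL = 1955 μL total → factor 1955/55 = 35.545
Step 3: 0.38 mL + 5.7 mL = 6.08 mL total → factor 6.08/0.38 = 16
Step 4: 0.22 mL + 5.6 mL = 5.82 mL total → factor 5.82/0.22 = 26.455
Overall dilution factor = 29.091 × 35.545 × 16 × 26.455 = 4.3768 × 10^5
Final = 2.50 mM / 4.3768 × 10^5 = 5.712 × 10^-6 mM = 5.71 nM

5.71 nM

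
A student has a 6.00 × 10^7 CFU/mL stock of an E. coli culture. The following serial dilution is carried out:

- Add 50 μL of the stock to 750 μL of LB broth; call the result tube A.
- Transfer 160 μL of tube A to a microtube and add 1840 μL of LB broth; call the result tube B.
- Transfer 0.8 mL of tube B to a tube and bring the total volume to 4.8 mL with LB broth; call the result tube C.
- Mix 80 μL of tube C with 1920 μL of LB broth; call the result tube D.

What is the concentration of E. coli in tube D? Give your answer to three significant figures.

Step 1: 50 μL + 750 μL = 800 μL total → factor 800/50 = 16
Step 2: 160 μL + 1840 μL = 2000 μL total → factor 2000/160 = 12.5
Step 3: 0.8 mL brought to 4.8 mL → factor 4.8/0.8 = 6
Step 4: 80 μL + 1920 μL = 2000 μL total → factor 2000/80 = 25
Overall dilution factor = 16 × 12.5 × 6 × 25 = 30000
Final = 6.00 × 10^7 CFU/mL / 30000 = 2.00 × 10^3 CFU/mL

2.00 × 10^3 CFU/mL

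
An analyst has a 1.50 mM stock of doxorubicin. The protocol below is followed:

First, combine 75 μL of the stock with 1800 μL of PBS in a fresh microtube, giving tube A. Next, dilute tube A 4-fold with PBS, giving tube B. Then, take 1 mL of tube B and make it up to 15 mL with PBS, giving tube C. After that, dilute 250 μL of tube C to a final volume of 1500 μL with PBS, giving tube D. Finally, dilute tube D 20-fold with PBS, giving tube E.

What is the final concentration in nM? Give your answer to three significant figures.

Step 1: 75 μL + 1800 μL = 1875 μL total → factor 1875/75 = 25
Step 2: 4-fold → factor 4
Step 3: 1 mL brought to 15 mL → factor 15/1 = 15
Step 4: 250 μL brought to 1500 μL → factor 1500/250 = 6
Step 5: 20-fold → factor 20
Overall dilution factor = 25 × 4 × 15 × 6 × 20 = 1.8 × 10^5
Final = 1.50 mM / 1.8 × 10^5 = 8.333 × 10^-6 mM = 8.33 nM

8.33 nM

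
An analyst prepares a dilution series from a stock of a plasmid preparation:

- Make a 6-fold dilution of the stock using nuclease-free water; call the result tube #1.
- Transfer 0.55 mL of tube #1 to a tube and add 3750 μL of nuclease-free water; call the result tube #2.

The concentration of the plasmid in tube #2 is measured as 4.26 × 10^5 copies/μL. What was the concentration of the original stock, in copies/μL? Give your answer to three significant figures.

2.00 × 10^7 copies/μL

Step 1: 6-fold → factor 6
Step 2: 0.55 mL + 3750 μL = 4.3 mL total → factor 4.3/0.55 = 7.8182
Overall dilution factor = 6 × 7.8182 = 46.909
Stock = 4.26 × 10^5 copies/μL × 46.909 = 2.00 × 10^7 copies/μL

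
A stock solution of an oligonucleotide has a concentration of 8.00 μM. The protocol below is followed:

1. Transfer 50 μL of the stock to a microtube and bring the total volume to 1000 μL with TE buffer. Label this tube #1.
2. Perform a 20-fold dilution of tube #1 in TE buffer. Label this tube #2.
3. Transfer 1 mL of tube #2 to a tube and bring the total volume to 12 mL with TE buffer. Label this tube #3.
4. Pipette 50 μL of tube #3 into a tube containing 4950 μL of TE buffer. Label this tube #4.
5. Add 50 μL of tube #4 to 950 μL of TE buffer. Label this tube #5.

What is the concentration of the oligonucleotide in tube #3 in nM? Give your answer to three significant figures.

Step 1: 50 μL brought to 1000 μL → factor 1000/50 = 20
Step 2: 20-fold → factor 20
Step 3: 1 mL brought to 12 mL → factor 12/1 = 12
Dilution factor through tube #3 = 20 × 20 × 12 = 4800
[tube #3] = 8.00 μM / 4800 = 0.001667 μM = 1.67 nM

1.67 nM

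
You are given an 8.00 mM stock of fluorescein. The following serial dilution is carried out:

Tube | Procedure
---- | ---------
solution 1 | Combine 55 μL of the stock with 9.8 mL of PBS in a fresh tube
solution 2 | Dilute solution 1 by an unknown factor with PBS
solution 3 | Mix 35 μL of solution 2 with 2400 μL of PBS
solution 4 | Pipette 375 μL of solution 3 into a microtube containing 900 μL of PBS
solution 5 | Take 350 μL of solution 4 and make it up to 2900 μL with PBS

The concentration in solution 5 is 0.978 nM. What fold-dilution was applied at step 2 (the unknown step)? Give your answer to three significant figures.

23.3-fold

Step 1: 55 μL + 9.8 mL = 9855 μL total → factor 9855/55 = 179.18
Step 2: unknown factor x
Step 3: 35 μL + 2400 μL = 2435 μL total → factor 2435/35 = 69.571
Step 4: 375 μL + 900 μL = 1275 μL total → factor 1275/375 = 3.4
Step 5: 350 μL brought to 2900 μL → factor 2900/350 = 8.2857
Product of known-step factors = 3.5118 × 10^5
Overall factor = 8.00 mM / (0.978 nM) = 8.18 × 10^6
x = 8.18 × 10^6 / 3.5118 × 10^5 = 23.3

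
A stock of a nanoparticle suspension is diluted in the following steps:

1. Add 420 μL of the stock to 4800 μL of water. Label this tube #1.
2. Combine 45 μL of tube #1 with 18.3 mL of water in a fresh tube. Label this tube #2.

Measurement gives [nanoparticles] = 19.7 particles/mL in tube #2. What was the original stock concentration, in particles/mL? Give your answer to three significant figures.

Step 1: 420 μL + 4800 μL = 5220 μL total → factor 5220/420 = 12.429
Step 2: 45 μL + 18.3 mL = 18345 μL total → factor 18345/45 = 407.67
Overall dilution factor = 12.429 × 407.67 = 5066.7
Stock = 19.7 particles/mL × 5066.7 = 9.98 × 10^4 particles/mL

9.98 × 10^4 particles/mL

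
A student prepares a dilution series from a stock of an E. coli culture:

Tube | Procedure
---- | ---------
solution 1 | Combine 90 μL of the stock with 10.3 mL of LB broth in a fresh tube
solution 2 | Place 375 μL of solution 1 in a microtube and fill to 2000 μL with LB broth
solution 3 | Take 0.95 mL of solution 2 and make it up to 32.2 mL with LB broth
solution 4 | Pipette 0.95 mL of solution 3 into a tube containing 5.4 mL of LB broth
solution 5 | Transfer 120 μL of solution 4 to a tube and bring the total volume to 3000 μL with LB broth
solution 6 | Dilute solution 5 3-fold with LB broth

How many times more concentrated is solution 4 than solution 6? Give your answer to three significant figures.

75.0

Step 1: 90 μL + 10.3 mL = 10390 μL total → factor 10390/90 = 115.44
Step 2: 375 μL brought to 2000 μL → factor 2000/375 = 5.3333
Step 3: 0.95 mL brought to 32.2 mL → factor 32.2/0.95 = 33.895
Step 4: 0.95 mL + 5.4 mL = 6.35 mL total → factor 6.35/0.95 = 6.6842
Step 5: 120 μL brought to 3000 μL → factor 3000/120 = 25
Step 6: 3-fold → factor 3
Dilution factor to solution 4 = 1.3949 × 10^5; to solution 6 = 1.0462 × 10^7
[solution 4]/[solution 6] = (factor to solution 6)/(factor to solution 4) = 1.0462 × 10^7/1.3949 × 10^5 = 75.0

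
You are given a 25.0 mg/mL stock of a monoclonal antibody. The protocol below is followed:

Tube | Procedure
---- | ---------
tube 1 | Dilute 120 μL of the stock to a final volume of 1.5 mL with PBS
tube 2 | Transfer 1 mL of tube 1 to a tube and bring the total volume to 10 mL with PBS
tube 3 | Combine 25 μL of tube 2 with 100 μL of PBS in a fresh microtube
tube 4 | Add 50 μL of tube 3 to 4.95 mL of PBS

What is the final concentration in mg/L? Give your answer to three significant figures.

0.400 mg/L

Step 1: 120 μL brought to 1.5 mL → factor 1500/120 = 12.5
Step 2: 1 mL brought to 10 mL → factor 10/1 = 10
Step 3: 25 μL + 100 μL = 125 μL total → factor 125/25 = 5
Step 4: 50 μL + 4.95 mL = 5000 μL total → factor 5000/50 = 100
Overall dilution factor = 12.5 × 10 × 5 × 100 = 62500
Final = 25.0 mg/mL / 62500 = 0.0004000 mg/mL = 0.400 mg/L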